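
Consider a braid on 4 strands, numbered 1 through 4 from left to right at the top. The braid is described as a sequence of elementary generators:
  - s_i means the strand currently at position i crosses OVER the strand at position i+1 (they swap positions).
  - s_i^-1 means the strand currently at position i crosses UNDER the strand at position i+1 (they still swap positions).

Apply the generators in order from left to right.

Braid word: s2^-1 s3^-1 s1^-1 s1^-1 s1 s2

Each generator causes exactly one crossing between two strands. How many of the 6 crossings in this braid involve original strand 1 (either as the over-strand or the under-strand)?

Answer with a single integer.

Gen 1: crossing 2x3. Involves strand 1? no. Count so far: 0
Gen 2: crossing 2x4. Involves strand 1? no. Count so far: 0
Gen 3: crossing 1x3. Involves strand 1? yes. Count so far: 1
Gen 4: crossing 3x1. Involves strand 1? yes. Count so far: 2
Gen 5: crossing 1x3. Involves strand 1? yes. Count so far: 3
Gen 6: crossing 1x4. Involves strand 1? yes. Count so far: 4

Answer: 4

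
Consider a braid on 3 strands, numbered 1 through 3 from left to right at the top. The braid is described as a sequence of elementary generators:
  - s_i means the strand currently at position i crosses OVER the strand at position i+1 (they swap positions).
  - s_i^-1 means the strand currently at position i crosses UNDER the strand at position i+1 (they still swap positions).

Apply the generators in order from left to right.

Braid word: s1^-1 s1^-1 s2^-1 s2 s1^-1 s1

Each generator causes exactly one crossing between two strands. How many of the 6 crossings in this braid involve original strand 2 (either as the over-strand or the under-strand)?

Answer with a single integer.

Gen 1: crossing 1x2. Involves strand 2? yes. Count so far: 1
Gen 2: crossing 2x1. Involves strand 2? yes. Count so far: 2
Gen 3: crossing 2x3. Involves strand 2? yes. Count so far: 3
Gen 4: crossing 3x2. Involves strand 2? yes. Count so far: 4
Gen 5: crossing 1x2. Involves strand 2? yes. Count so far: 5
Gen 6: crossing 2x1. Involves strand 2? yes. Count so far: 6

Answer: 6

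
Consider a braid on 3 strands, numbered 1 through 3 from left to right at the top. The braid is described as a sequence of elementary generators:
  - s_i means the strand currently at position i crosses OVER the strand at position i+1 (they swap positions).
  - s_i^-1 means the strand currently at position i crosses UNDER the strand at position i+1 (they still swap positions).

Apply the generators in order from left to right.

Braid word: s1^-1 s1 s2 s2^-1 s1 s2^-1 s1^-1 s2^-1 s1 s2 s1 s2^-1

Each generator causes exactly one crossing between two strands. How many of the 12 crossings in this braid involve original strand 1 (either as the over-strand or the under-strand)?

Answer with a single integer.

Answer: 8

Derivation:
Gen 1: crossing 1x2. Involves strand 1? yes. Count so far: 1
Gen 2: crossing 2x1. Involves strand 1? yes. Count so far: 2
Gen 3: crossing 2x3. Involves strand 1? no. Count so far: 2
Gen 4: crossing 3x2. Involves strand 1? no. Count so far: 2
Gen 5: crossing 1x2. Involves strand 1? yes. Count so far: 3
Gen 6: crossing 1x3. Involves strand 1? yes. Count so far: 4
Gen 7: crossing 2x3. Involves strand 1? no. Count so far: 4
Gen 8: crossing 2x1. Involves strand 1? yes. Count so far: 5
Gen 9: crossing 3x1. Involves strand 1? yes. Count so far: 6
Gen 10: crossing 3x2. Involves strand 1? no. Count so far: 6
Gen 11: crossing 1x2. Involves strand 1? yes. Count so far: 7
Gen 12: crossing 1x3. Involves strand 1? yes. Count so far: 8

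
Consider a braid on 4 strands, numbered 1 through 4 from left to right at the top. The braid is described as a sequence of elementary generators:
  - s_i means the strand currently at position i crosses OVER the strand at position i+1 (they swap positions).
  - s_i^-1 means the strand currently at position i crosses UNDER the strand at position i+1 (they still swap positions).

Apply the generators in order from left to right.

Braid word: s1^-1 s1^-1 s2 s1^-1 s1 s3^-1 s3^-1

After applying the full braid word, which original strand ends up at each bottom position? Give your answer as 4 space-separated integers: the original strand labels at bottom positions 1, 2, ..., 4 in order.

Answer: 1 3 2 4

Derivation:
Gen 1 (s1^-1): strand 1 crosses under strand 2. Perm now: [2 1 3 4]
Gen 2 (s1^-1): strand 2 crosses under strand 1. Perm now: [1 2 3 4]
Gen 3 (s2): strand 2 crosses over strand 3. Perm now: [1 3 2 4]
Gen 4 (s1^-1): strand 1 crosses under strand 3. Perm now: [3 1 2 4]
Gen 5 (s1): strand 3 crosses over strand 1. Perm now: [1 3 2 4]
Gen 6 (s3^-1): strand 2 crosses under strand 4. Perm now: [1 3 4 2]
Gen 7 (s3^-1): strand 4 crosses under strand 2. Perm now: [1 3 2 4]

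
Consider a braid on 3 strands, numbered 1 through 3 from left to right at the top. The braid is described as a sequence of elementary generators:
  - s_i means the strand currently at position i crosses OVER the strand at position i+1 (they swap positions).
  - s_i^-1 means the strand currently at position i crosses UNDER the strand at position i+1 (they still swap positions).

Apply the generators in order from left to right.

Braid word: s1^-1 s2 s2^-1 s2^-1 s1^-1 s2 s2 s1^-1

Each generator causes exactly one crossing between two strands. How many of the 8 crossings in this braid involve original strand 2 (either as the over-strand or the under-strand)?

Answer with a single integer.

Gen 1: crossing 1x2. Involves strand 2? yes. Count so far: 1
Gen 2: crossing 1x3. Involves strand 2? no. Count so far: 1
Gen 3: crossing 3x1. Involves strand 2? no. Count so far: 1
Gen 4: crossing 1x3. Involves strand 2? no. Count so far: 1
Gen 5: crossing 2x3. Involves strand 2? yes. Count so far: 2
Gen 6: crossing 2x1. Involves strand 2? yes. Count so far: 3
Gen 7: crossing 1x2. Involves strand 2? yes. Count so far: 4
Gen 8: crossing 3x2. Involves strand 2? yes. Count so far: 5

Answer: 5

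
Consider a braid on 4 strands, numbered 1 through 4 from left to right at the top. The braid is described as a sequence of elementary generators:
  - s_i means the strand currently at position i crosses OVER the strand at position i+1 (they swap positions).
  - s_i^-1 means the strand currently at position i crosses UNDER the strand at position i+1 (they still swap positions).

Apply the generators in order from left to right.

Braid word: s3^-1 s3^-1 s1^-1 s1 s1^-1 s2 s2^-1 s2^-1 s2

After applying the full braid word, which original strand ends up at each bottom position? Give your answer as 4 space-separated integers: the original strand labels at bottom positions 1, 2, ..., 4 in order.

Answer: 2 1 3 4

Derivation:
Gen 1 (s3^-1): strand 3 crosses under strand 4. Perm now: [1 2 4 3]
Gen 2 (s3^-1): strand 4 crosses under strand 3. Perm now: [1 2 3 4]
Gen 3 (s1^-1): strand 1 crosses under strand 2. Perm now: [2 1 3 4]
Gen 4 (s1): strand 2 crosses over strand 1. Perm now: [1 2 3 4]
Gen 5 (s1^-1): strand 1 crosses under strand 2. Perm now: [2 1 3 4]
Gen 6 (s2): strand 1 crosses over strand 3. Perm now: [2 3 1 4]
Gen 7 (s2^-1): strand 3 crosses under strand 1. Perm now: [2 1 3 4]
Gen 8 (s2^-1): strand 1 crosses under strand 3. Perm now: [2 3 1 4]
Gen 9 (s2): strand 3 crosses over strand 1. Perm now: [2 1 3 4]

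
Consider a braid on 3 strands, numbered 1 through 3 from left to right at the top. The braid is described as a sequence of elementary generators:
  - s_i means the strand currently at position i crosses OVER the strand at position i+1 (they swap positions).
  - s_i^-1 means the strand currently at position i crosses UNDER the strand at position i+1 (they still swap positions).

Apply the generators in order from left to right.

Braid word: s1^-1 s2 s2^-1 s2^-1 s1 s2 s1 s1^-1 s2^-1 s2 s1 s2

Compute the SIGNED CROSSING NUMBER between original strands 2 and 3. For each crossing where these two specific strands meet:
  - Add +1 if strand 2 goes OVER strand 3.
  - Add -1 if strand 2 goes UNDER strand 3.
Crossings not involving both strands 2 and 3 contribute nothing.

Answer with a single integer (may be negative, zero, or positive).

Gen 1: crossing 1x2. Both 2&3? no. Sum: 0
Gen 2: crossing 1x3. Both 2&3? no. Sum: 0
Gen 3: crossing 3x1. Both 2&3? no. Sum: 0
Gen 4: crossing 1x3. Both 2&3? no. Sum: 0
Gen 5: 2 over 3. Both 2&3? yes. Contrib: +1. Sum: 1
Gen 6: crossing 2x1. Both 2&3? no. Sum: 1
Gen 7: crossing 3x1. Both 2&3? no. Sum: 1
Gen 8: crossing 1x3. Both 2&3? no. Sum: 1
Gen 9: crossing 1x2. Both 2&3? no. Sum: 1
Gen 10: crossing 2x1. Both 2&3? no. Sum: 1
Gen 11: crossing 3x1. Both 2&3? no. Sum: 1
Gen 12: 3 over 2. Both 2&3? yes. Contrib: -1. Sum: 0

Answer: 0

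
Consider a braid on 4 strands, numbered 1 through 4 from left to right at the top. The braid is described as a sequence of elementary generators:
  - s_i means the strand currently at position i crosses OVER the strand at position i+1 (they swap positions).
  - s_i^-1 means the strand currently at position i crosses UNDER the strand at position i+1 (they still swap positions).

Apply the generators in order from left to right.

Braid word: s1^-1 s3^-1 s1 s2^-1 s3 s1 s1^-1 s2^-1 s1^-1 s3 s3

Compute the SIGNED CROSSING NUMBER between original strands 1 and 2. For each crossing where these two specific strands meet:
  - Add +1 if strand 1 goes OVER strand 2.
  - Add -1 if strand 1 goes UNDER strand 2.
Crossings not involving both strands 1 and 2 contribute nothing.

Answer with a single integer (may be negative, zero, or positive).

Answer: -2

Derivation:
Gen 1: 1 under 2. Both 1&2? yes. Contrib: -1. Sum: -1
Gen 2: crossing 3x4. Both 1&2? no. Sum: -1
Gen 3: 2 over 1. Both 1&2? yes. Contrib: -1. Sum: -2
Gen 4: crossing 2x4. Both 1&2? no. Sum: -2
Gen 5: crossing 2x3. Both 1&2? no. Sum: -2
Gen 6: crossing 1x4. Both 1&2? no. Sum: -2
Gen 7: crossing 4x1. Both 1&2? no. Sum: -2
Gen 8: crossing 4x3. Both 1&2? no. Sum: -2
Gen 9: crossing 1x3. Both 1&2? no. Sum: -2
Gen 10: crossing 4x2. Both 1&2? no. Sum: -2
Gen 11: crossing 2x4. Both 1&2? no. Sum: -2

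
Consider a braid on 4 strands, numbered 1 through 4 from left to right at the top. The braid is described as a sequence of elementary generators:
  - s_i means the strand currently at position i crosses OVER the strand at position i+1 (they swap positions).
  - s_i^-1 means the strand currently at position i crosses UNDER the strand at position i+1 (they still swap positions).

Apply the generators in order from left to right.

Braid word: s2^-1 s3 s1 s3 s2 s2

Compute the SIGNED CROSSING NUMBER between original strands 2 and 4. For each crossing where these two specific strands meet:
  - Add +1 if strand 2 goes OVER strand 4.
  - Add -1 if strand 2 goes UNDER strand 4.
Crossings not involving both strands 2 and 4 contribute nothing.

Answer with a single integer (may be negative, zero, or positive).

Gen 1: crossing 2x3. Both 2&4? no. Sum: 0
Gen 2: 2 over 4. Both 2&4? yes. Contrib: +1. Sum: 1
Gen 3: crossing 1x3. Both 2&4? no. Sum: 1
Gen 4: 4 over 2. Both 2&4? yes. Contrib: -1. Sum: 0
Gen 5: crossing 1x2. Both 2&4? no. Sum: 0
Gen 6: crossing 2x1. Both 2&4? no. Sum: 0

Answer: 0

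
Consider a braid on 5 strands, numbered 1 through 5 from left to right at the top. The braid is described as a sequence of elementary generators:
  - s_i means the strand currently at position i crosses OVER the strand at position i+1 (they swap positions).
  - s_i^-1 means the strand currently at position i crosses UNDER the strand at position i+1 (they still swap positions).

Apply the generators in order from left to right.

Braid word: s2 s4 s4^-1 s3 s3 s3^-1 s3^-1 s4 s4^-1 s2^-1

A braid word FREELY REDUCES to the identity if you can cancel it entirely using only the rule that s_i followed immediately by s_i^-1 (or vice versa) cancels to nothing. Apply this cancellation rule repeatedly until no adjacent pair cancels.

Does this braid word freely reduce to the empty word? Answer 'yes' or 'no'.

Answer: yes

Derivation:
Gen 1 (s2): push. Stack: [s2]
Gen 2 (s4): push. Stack: [s2 s4]
Gen 3 (s4^-1): cancels prior s4. Stack: [s2]
Gen 4 (s3): push. Stack: [s2 s3]
Gen 5 (s3): push. Stack: [s2 s3 s3]
Gen 6 (s3^-1): cancels prior s3. Stack: [s2 s3]
Gen 7 (s3^-1): cancels prior s3. Stack: [s2]
Gen 8 (s4): push. Stack: [s2 s4]
Gen 9 (s4^-1): cancels prior s4. Stack: [s2]
Gen 10 (s2^-1): cancels prior s2. Stack: []
Reduced word: (empty)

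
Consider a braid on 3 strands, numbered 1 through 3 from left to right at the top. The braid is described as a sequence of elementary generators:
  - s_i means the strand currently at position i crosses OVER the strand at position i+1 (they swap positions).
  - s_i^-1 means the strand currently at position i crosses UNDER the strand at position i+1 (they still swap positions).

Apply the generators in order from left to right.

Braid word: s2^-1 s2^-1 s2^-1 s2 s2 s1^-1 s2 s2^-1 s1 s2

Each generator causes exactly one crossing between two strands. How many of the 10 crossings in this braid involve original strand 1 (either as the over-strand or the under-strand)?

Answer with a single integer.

Answer: 4

Derivation:
Gen 1: crossing 2x3. Involves strand 1? no. Count so far: 0
Gen 2: crossing 3x2. Involves strand 1? no. Count so far: 0
Gen 3: crossing 2x3. Involves strand 1? no. Count so far: 0
Gen 4: crossing 3x2. Involves strand 1? no. Count so far: 0
Gen 5: crossing 2x3. Involves strand 1? no. Count so far: 0
Gen 6: crossing 1x3. Involves strand 1? yes. Count so far: 1
Gen 7: crossing 1x2. Involves strand 1? yes. Count so far: 2
Gen 8: crossing 2x1. Involves strand 1? yes. Count so far: 3
Gen 9: crossing 3x1. Involves strand 1? yes. Count so far: 4
Gen 10: crossing 3x2. Involves strand 1? no. Count so far: 4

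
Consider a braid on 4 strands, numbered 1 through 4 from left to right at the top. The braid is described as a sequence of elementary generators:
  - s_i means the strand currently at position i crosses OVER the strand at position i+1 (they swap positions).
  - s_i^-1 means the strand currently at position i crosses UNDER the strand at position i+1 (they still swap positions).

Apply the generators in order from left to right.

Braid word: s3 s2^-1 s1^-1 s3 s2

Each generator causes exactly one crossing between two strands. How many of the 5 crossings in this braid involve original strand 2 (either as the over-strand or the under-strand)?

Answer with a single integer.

Gen 1: crossing 3x4. Involves strand 2? no. Count so far: 0
Gen 2: crossing 2x4. Involves strand 2? yes. Count so far: 1
Gen 3: crossing 1x4. Involves strand 2? no. Count so far: 1
Gen 4: crossing 2x3. Involves strand 2? yes. Count so far: 2
Gen 5: crossing 1x3. Involves strand 2? no. Count so far: 2

Answer: 2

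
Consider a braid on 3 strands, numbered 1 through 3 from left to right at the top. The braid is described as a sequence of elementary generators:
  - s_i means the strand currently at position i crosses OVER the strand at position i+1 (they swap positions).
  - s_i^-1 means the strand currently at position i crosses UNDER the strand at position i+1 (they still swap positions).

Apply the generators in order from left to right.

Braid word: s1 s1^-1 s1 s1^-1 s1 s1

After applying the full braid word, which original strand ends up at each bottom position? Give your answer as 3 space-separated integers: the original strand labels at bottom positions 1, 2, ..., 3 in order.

Answer: 1 2 3

Derivation:
Gen 1 (s1): strand 1 crosses over strand 2. Perm now: [2 1 3]
Gen 2 (s1^-1): strand 2 crosses under strand 1. Perm now: [1 2 3]
Gen 3 (s1): strand 1 crosses over strand 2. Perm now: [2 1 3]
Gen 4 (s1^-1): strand 2 crosses under strand 1. Perm now: [1 2 3]
Gen 5 (s1): strand 1 crosses over strand 2. Perm now: [2 1 3]
Gen 6 (s1): strand 2 crosses over strand 1. Perm now: [1 2 3]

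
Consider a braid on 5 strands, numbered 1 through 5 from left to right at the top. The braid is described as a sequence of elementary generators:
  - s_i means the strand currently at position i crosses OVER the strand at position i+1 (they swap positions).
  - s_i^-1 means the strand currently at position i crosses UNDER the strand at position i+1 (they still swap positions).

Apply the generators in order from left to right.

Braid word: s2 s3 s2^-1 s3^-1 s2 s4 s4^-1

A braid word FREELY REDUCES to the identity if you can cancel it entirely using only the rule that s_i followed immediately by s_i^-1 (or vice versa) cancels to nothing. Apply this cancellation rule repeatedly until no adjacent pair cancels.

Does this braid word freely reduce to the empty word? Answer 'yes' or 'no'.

Answer: no

Derivation:
Gen 1 (s2): push. Stack: [s2]
Gen 2 (s3): push. Stack: [s2 s3]
Gen 3 (s2^-1): push. Stack: [s2 s3 s2^-1]
Gen 4 (s3^-1): push. Stack: [s2 s3 s2^-1 s3^-1]
Gen 5 (s2): push. Stack: [s2 s3 s2^-1 s3^-1 s2]
Gen 6 (s4): push. Stack: [s2 s3 s2^-1 s3^-1 s2 s4]
Gen 7 (s4^-1): cancels prior s4. Stack: [s2 s3 s2^-1 s3^-1 s2]
Reduced word: s2 s3 s2^-1 s3^-1 s2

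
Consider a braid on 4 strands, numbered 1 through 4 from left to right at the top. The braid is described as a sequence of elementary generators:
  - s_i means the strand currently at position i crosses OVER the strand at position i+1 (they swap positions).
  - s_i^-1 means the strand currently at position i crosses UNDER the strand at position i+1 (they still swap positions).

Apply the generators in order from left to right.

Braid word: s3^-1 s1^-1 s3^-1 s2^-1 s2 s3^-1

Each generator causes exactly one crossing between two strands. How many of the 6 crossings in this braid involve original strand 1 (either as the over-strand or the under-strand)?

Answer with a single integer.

Answer: 3

Derivation:
Gen 1: crossing 3x4. Involves strand 1? no. Count so far: 0
Gen 2: crossing 1x2. Involves strand 1? yes. Count so far: 1
Gen 3: crossing 4x3. Involves strand 1? no. Count so far: 1
Gen 4: crossing 1x3. Involves strand 1? yes. Count so far: 2
Gen 5: crossing 3x1. Involves strand 1? yes. Count so far: 3
Gen 6: crossing 3x4. Involves strand 1? no. Count so far: 3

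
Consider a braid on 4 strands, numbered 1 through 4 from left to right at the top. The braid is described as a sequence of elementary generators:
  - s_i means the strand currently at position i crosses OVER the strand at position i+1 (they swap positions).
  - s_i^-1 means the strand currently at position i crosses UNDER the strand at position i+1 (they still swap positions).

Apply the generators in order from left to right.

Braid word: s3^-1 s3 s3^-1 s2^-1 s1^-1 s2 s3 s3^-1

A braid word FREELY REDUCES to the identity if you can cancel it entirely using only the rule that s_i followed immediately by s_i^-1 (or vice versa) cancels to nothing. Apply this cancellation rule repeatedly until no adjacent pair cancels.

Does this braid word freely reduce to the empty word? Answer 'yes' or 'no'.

Gen 1 (s3^-1): push. Stack: [s3^-1]
Gen 2 (s3): cancels prior s3^-1. Stack: []
Gen 3 (s3^-1): push. Stack: [s3^-1]
Gen 4 (s2^-1): push. Stack: [s3^-1 s2^-1]
Gen 5 (s1^-1): push. Stack: [s3^-1 s2^-1 s1^-1]
Gen 6 (s2): push. Stack: [s3^-1 s2^-1 s1^-1 s2]
Gen 7 (s3): push. Stack: [s3^-1 s2^-1 s1^-1 s2 s3]
Gen 8 (s3^-1): cancels prior s3. Stack: [s3^-1 s2^-1 s1^-1 s2]
Reduced word: s3^-1 s2^-1 s1^-1 s2

Answer: no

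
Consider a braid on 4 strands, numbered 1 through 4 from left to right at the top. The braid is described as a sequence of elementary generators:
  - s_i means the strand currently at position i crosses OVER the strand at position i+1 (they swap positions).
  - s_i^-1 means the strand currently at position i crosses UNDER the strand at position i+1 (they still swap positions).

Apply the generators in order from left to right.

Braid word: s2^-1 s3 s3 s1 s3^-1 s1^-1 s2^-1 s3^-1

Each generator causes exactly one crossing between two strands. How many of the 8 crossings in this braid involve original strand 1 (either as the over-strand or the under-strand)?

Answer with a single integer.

Gen 1: crossing 2x3. Involves strand 1? no. Count so far: 0
Gen 2: crossing 2x4. Involves strand 1? no. Count so far: 0
Gen 3: crossing 4x2. Involves strand 1? no. Count so far: 0
Gen 4: crossing 1x3. Involves strand 1? yes. Count so far: 1
Gen 5: crossing 2x4. Involves strand 1? no. Count so far: 1
Gen 6: crossing 3x1. Involves strand 1? yes. Count so far: 2
Gen 7: crossing 3x4. Involves strand 1? no. Count so far: 2
Gen 8: crossing 3x2. Involves strand 1? no. Count so far: 2

Answer: 2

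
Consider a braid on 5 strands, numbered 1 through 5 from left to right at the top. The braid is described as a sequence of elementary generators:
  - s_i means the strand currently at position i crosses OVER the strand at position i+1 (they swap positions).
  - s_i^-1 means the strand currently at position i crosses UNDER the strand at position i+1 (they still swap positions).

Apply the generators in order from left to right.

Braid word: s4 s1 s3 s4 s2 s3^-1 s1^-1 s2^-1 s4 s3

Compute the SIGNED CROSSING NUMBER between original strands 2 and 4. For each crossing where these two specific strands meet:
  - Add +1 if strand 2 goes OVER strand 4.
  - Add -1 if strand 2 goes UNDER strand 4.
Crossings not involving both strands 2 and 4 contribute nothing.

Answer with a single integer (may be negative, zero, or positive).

Gen 1: crossing 4x5. Both 2&4? no. Sum: 0
Gen 2: crossing 1x2. Both 2&4? no. Sum: 0
Gen 3: crossing 3x5. Both 2&4? no. Sum: 0
Gen 4: crossing 3x4. Both 2&4? no. Sum: 0
Gen 5: crossing 1x5. Both 2&4? no. Sum: 0
Gen 6: crossing 1x4. Both 2&4? no. Sum: 0
Gen 7: crossing 2x5. Both 2&4? no. Sum: 0
Gen 8: 2 under 4. Both 2&4? yes. Contrib: -1. Sum: -1
Gen 9: crossing 1x3. Both 2&4? no. Sum: -1
Gen 10: crossing 2x3. Both 2&4? no. Sum: -1

Answer: -1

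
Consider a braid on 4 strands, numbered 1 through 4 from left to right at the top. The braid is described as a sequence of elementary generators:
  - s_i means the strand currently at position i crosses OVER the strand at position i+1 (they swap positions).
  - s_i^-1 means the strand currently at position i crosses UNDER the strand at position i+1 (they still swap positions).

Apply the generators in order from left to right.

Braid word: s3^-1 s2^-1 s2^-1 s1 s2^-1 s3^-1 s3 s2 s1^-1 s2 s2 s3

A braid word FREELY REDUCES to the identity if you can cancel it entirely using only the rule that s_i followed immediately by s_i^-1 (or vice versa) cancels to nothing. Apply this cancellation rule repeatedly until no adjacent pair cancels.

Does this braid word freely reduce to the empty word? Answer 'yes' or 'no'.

Gen 1 (s3^-1): push. Stack: [s3^-1]
Gen 2 (s2^-1): push. Stack: [s3^-1 s2^-1]
Gen 3 (s2^-1): push. Stack: [s3^-1 s2^-1 s2^-1]
Gen 4 (s1): push. Stack: [s3^-1 s2^-1 s2^-1 s1]
Gen 5 (s2^-1): push. Stack: [s3^-1 s2^-1 s2^-1 s1 s2^-1]
Gen 6 (s3^-1): push. Stack: [s3^-1 s2^-1 s2^-1 s1 s2^-1 s3^-1]
Gen 7 (s3): cancels prior s3^-1. Stack: [s3^-1 s2^-1 s2^-1 s1 s2^-1]
Gen 8 (s2): cancels prior s2^-1. Stack: [s3^-1 s2^-1 s2^-1 s1]
Gen 9 (s1^-1): cancels prior s1. Stack: [s3^-1 s2^-1 s2^-1]
Gen 10 (s2): cancels prior s2^-1. Stack: [s3^-1 s2^-1]
Gen 11 (s2): cancels prior s2^-1. Stack: [s3^-1]
Gen 12 (s3): cancels prior s3^-1. Stack: []
Reduced word: (empty)

Answer: yes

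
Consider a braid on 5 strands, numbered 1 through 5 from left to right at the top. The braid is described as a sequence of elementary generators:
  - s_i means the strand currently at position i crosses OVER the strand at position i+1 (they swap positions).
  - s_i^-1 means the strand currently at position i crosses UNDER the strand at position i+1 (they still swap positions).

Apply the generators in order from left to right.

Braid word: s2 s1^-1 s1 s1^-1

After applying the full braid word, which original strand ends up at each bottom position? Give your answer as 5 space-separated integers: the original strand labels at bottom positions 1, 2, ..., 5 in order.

Gen 1 (s2): strand 2 crosses over strand 3. Perm now: [1 3 2 4 5]
Gen 2 (s1^-1): strand 1 crosses under strand 3. Perm now: [3 1 2 4 5]
Gen 3 (s1): strand 3 crosses over strand 1. Perm now: [1 3 2 4 5]
Gen 4 (s1^-1): strand 1 crosses under strand 3. Perm now: [3 1 2 4 5]

Answer: 3 1 2 4 5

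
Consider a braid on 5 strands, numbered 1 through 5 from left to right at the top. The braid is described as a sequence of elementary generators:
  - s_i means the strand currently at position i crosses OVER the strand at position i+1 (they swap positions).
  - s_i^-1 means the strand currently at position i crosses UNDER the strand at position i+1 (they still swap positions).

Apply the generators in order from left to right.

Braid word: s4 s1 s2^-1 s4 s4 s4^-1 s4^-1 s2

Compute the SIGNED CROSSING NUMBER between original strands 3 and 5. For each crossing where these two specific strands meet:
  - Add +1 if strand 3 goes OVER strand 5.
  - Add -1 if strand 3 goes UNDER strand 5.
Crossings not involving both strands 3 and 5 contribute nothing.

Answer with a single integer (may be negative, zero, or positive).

Answer: 0

Derivation:
Gen 1: crossing 4x5. Both 3&5? no. Sum: 0
Gen 2: crossing 1x2. Both 3&5? no. Sum: 0
Gen 3: crossing 1x3. Both 3&5? no. Sum: 0
Gen 4: crossing 5x4. Both 3&5? no. Sum: 0
Gen 5: crossing 4x5. Both 3&5? no. Sum: 0
Gen 6: crossing 5x4. Both 3&5? no. Sum: 0
Gen 7: crossing 4x5. Both 3&5? no. Sum: 0
Gen 8: crossing 3x1. Both 3&5? no. Sum: 0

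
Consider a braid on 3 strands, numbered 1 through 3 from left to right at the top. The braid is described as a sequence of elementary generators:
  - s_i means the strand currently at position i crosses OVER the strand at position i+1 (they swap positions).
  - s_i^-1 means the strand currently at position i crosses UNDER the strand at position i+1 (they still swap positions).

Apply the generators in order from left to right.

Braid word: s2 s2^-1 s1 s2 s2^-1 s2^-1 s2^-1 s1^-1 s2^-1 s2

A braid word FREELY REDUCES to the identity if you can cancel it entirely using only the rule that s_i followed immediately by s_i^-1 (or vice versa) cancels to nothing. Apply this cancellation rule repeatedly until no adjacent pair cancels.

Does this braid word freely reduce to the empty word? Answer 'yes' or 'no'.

Gen 1 (s2): push. Stack: [s2]
Gen 2 (s2^-1): cancels prior s2. Stack: []
Gen 3 (s1): push. Stack: [s1]
Gen 4 (s2): push. Stack: [s1 s2]
Gen 5 (s2^-1): cancels prior s2. Stack: [s1]
Gen 6 (s2^-1): push. Stack: [s1 s2^-1]
Gen 7 (s2^-1): push. Stack: [s1 s2^-1 s2^-1]
Gen 8 (s1^-1): push. Stack: [s1 s2^-1 s2^-1 s1^-1]
Gen 9 (s2^-1): push. Stack: [s1 s2^-1 s2^-1 s1^-1 s2^-1]
Gen 10 (s2): cancels prior s2^-1. Stack: [s1 s2^-1 s2^-1 s1^-1]
Reduced word: s1 s2^-1 s2^-1 s1^-1

Answer: no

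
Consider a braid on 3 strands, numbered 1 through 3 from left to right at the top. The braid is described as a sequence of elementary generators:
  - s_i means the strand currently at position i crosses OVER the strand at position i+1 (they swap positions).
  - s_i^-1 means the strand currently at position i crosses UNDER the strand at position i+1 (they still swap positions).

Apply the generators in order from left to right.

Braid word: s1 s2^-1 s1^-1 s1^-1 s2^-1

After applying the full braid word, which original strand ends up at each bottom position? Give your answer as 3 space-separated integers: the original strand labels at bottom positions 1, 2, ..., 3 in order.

Answer: 2 1 3

Derivation:
Gen 1 (s1): strand 1 crosses over strand 2. Perm now: [2 1 3]
Gen 2 (s2^-1): strand 1 crosses under strand 3. Perm now: [2 3 1]
Gen 3 (s1^-1): strand 2 crosses under strand 3. Perm now: [3 2 1]
Gen 4 (s1^-1): strand 3 crosses under strand 2. Perm now: [2 3 1]
Gen 5 (s2^-1): strand 3 crosses under strand 1. Perm now: [2 1 3]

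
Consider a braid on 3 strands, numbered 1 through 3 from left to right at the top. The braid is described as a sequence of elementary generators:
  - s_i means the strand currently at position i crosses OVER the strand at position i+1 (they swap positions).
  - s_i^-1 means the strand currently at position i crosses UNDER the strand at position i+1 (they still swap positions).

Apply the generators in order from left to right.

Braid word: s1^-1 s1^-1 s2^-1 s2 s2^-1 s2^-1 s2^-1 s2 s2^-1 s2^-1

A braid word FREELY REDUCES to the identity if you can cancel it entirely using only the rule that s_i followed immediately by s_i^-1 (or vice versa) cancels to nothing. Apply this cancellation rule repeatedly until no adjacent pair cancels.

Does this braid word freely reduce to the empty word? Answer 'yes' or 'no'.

Answer: no

Derivation:
Gen 1 (s1^-1): push. Stack: [s1^-1]
Gen 2 (s1^-1): push. Stack: [s1^-1 s1^-1]
Gen 3 (s2^-1): push. Stack: [s1^-1 s1^-1 s2^-1]
Gen 4 (s2): cancels prior s2^-1. Stack: [s1^-1 s1^-1]
Gen 5 (s2^-1): push. Stack: [s1^-1 s1^-1 s2^-1]
Gen 6 (s2^-1): push. Stack: [s1^-1 s1^-1 s2^-1 s2^-1]
Gen 7 (s2^-1): push. Stack: [s1^-1 s1^-1 s2^-1 s2^-1 s2^-1]
Gen 8 (s2): cancels prior s2^-1. Stack: [s1^-1 s1^-1 s2^-1 s2^-1]
Gen 9 (s2^-1): push. Stack: [s1^-1 s1^-1 s2^-1 s2^-1 s2^-1]
Gen 10 (s2^-1): push. Stack: [s1^-1 s1^-1 s2^-1 s2^-1 s2^-1 s2^-1]
Reduced word: s1^-1 s1^-1 s2^-1 s2^-1 s2^-1 s2^-1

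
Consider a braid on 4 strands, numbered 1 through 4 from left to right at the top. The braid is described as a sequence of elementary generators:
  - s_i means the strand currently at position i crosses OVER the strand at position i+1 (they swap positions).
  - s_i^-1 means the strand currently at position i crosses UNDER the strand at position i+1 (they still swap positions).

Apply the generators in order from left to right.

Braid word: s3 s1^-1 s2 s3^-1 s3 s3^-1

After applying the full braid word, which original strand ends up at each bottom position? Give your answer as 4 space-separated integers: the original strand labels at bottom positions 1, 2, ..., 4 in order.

Answer: 2 4 3 1

Derivation:
Gen 1 (s3): strand 3 crosses over strand 4. Perm now: [1 2 4 3]
Gen 2 (s1^-1): strand 1 crosses under strand 2. Perm now: [2 1 4 3]
Gen 3 (s2): strand 1 crosses over strand 4. Perm now: [2 4 1 3]
Gen 4 (s3^-1): strand 1 crosses under strand 3. Perm now: [2 4 3 1]
Gen 5 (s3): strand 3 crosses over strand 1. Perm now: [2 4 1 3]
Gen 6 (s3^-1): strand 1 crosses under strand 3. Perm now: [2 4 3 1]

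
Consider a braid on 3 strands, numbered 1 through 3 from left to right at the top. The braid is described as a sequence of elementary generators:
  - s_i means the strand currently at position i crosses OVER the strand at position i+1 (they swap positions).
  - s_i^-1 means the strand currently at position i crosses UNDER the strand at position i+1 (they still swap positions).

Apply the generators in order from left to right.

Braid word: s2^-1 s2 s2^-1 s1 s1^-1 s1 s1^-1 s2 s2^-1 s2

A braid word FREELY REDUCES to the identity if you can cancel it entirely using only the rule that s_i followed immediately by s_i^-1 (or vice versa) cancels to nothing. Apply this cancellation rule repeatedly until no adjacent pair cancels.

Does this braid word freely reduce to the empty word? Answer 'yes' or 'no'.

Answer: yes

Derivation:
Gen 1 (s2^-1): push. Stack: [s2^-1]
Gen 2 (s2): cancels prior s2^-1. Stack: []
Gen 3 (s2^-1): push. Stack: [s2^-1]
Gen 4 (s1): push. Stack: [s2^-1 s1]
Gen 5 (s1^-1): cancels prior s1. Stack: [s2^-1]
Gen 6 (s1): push. Stack: [s2^-1 s1]
Gen 7 (s1^-1): cancels prior s1. Stack: [s2^-1]
Gen 8 (s2): cancels prior s2^-1. Stack: []
Gen 9 (s2^-1): push. Stack: [s2^-1]
Gen 10 (s2): cancels prior s2^-1. Stack: []
Reduced word: (empty)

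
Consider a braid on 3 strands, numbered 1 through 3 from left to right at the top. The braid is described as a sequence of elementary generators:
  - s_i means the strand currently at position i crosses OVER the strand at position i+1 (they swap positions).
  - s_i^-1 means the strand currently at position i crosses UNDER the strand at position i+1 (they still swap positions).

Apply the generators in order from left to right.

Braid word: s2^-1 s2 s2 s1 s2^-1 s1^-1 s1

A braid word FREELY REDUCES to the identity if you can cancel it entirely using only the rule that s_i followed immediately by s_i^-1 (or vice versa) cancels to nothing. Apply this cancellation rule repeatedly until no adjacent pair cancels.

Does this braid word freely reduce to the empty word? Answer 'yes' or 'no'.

Gen 1 (s2^-1): push. Stack: [s2^-1]
Gen 2 (s2): cancels prior s2^-1. Stack: []
Gen 3 (s2): push. Stack: [s2]
Gen 4 (s1): push. Stack: [s2 s1]
Gen 5 (s2^-1): push. Stack: [s2 s1 s2^-1]
Gen 6 (s1^-1): push. Stack: [s2 s1 s2^-1 s1^-1]
Gen 7 (s1): cancels prior s1^-1. Stack: [s2 s1 s2^-1]
Reduced word: s2 s1 s2^-1

Answer: no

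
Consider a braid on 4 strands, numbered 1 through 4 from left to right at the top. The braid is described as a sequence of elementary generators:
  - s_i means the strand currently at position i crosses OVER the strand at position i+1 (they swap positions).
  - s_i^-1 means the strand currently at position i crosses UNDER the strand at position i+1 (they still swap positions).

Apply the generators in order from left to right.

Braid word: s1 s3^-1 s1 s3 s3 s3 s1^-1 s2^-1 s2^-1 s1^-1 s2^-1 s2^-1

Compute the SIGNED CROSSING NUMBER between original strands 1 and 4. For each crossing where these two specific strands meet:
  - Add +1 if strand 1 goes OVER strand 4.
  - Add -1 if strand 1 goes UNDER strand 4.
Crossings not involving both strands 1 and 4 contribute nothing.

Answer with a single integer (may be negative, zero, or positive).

Gen 1: crossing 1x2. Both 1&4? no. Sum: 0
Gen 2: crossing 3x4. Both 1&4? no. Sum: 0
Gen 3: crossing 2x1. Both 1&4? no. Sum: 0
Gen 4: crossing 4x3. Both 1&4? no. Sum: 0
Gen 5: crossing 3x4. Both 1&4? no. Sum: 0
Gen 6: crossing 4x3. Both 1&4? no. Sum: 0
Gen 7: crossing 1x2. Both 1&4? no. Sum: 0
Gen 8: crossing 1x3. Both 1&4? no. Sum: 0
Gen 9: crossing 3x1. Both 1&4? no. Sum: 0
Gen 10: crossing 2x1. Both 1&4? no. Sum: 0
Gen 11: crossing 2x3. Both 1&4? no. Sum: 0
Gen 12: crossing 3x2. Both 1&4? no. Sum: 0

Answer: 0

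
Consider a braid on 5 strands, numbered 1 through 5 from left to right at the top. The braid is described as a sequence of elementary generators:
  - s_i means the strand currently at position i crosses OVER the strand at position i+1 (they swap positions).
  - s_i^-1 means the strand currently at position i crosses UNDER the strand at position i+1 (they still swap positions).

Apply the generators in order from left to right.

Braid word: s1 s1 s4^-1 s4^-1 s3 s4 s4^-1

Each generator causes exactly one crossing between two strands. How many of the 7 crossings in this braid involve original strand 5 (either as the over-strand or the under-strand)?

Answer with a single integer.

Answer: 4

Derivation:
Gen 1: crossing 1x2. Involves strand 5? no. Count so far: 0
Gen 2: crossing 2x1. Involves strand 5? no. Count so far: 0
Gen 3: crossing 4x5. Involves strand 5? yes. Count so far: 1
Gen 4: crossing 5x4. Involves strand 5? yes. Count so far: 2
Gen 5: crossing 3x4. Involves strand 5? no. Count so far: 2
Gen 6: crossing 3x5. Involves strand 5? yes. Count so far: 3
Gen 7: crossing 5x3. Involves strand 5? yes. Count so far: 4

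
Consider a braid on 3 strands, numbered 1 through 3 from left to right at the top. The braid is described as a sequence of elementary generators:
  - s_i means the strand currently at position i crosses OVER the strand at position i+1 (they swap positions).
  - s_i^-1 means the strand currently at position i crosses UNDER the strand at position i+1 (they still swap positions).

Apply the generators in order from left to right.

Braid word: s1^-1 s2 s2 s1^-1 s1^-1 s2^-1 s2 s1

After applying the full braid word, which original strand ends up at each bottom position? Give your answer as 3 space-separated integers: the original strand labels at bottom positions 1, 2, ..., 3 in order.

Answer: 1 2 3

Derivation:
Gen 1 (s1^-1): strand 1 crosses under strand 2. Perm now: [2 1 3]
Gen 2 (s2): strand 1 crosses over strand 3. Perm now: [2 3 1]
Gen 3 (s2): strand 3 crosses over strand 1. Perm now: [2 1 3]
Gen 4 (s1^-1): strand 2 crosses under strand 1. Perm now: [1 2 3]
Gen 5 (s1^-1): strand 1 crosses under strand 2. Perm now: [2 1 3]
Gen 6 (s2^-1): strand 1 crosses under strand 3. Perm now: [2 3 1]
Gen 7 (s2): strand 3 crosses over strand 1. Perm now: [2 1 3]
Gen 8 (s1): strand 2 crosses over strand 1. Perm now: [1 2 3]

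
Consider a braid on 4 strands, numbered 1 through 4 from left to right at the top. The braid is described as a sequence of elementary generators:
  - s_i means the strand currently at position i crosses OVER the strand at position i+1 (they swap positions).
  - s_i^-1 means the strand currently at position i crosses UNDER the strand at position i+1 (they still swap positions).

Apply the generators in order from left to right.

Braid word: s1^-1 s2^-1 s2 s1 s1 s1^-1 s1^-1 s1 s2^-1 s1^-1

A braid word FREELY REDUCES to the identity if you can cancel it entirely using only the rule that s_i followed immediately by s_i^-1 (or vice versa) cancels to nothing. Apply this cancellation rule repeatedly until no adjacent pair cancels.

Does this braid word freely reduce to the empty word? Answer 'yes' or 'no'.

Gen 1 (s1^-1): push. Stack: [s1^-1]
Gen 2 (s2^-1): push. Stack: [s1^-1 s2^-1]
Gen 3 (s2): cancels prior s2^-1. Stack: [s1^-1]
Gen 4 (s1): cancels prior s1^-1. Stack: []
Gen 5 (s1): push. Stack: [s1]
Gen 6 (s1^-1): cancels prior s1. Stack: []
Gen 7 (s1^-1): push. Stack: [s1^-1]
Gen 8 (s1): cancels prior s1^-1. Stack: []
Gen 9 (s2^-1): push. Stack: [s2^-1]
Gen 10 (s1^-1): push. Stack: [s2^-1 s1^-1]
Reduced word: s2^-1 s1^-1

Answer: no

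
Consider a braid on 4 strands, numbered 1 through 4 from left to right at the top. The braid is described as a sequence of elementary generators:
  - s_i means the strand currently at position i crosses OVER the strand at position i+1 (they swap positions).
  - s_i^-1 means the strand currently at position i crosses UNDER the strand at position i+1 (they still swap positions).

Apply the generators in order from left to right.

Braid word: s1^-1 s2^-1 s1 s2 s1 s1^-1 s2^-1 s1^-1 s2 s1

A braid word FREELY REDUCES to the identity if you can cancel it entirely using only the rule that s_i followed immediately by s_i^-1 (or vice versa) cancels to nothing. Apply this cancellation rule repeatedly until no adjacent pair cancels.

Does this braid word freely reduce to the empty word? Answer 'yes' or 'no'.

Gen 1 (s1^-1): push. Stack: [s1^-1]
Gen 2 (s2^-1): push. Stack: [s1^-1 s2^-1]
Gen 3 (s1): push. Stack: [s1^-1 s2^-1 s1]
Gen 4 (s2): push. Stack: [s1^-1 s2^-1 s1 s2]
Gen 5 (s1): push. Stack: [s1^-1 s2^-1 s1 s2 s1]
Gen 6 (s1^-1): cancels prior s1. Stack: [s1^-1 s2^-1 s1 s2]
Gen 7 (s2^-1): cancels prior s2. Stack: [s1^-1 s2^-1 s1]
Gen 8 (s1^-1): cancels prior s1. Stack: [s1^-1 s2^-1]
Gen 9 (s2): cancels prior s2^-1. Stack: [s1^-1]
Gen 10 (s1): cancels prior s1^-1. Stack: []
Reduced word: (empty)

Answer: yes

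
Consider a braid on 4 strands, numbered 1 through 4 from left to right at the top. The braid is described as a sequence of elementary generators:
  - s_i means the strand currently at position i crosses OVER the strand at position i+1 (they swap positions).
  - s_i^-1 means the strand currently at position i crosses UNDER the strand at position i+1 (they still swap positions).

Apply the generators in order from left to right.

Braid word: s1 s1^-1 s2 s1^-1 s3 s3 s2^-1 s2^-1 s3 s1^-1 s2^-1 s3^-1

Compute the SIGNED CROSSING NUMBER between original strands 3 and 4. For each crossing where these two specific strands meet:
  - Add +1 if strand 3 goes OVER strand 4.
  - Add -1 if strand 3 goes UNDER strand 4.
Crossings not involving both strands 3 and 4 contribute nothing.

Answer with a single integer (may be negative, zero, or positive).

Answer: -1

Derivation:
Gen 1: crossing 1x2. Both 3&4? no. Sum: 0
Gen 2: crossing 2x1. Both 3&4? no. Sum: 0
Gen 3: crossing 2x3. Both 3&4? no. Sum: 0
Gen 4: crossing 1x3. Both 3&4? no. Sum: 0
Gen 5: crossing 2x4. Both 3&4? no. Sum: 0
Gen 6: crossing 4x2. Both 3&4? no. Sum: 0
Gen 7: crossing 1x2. Both 3&4? no. Sum: 0
Gen 8: crossing 2x1. Both 3&4? no. Sum: 0
Gen 9: crossing 2x4. Both 3&4? no. Sum: 0
Gen 10: crossing 3x1. Both 3&4? no. Sum: 0
Gen 11: 3 under 4. Both 3&4? yes. Contrib: -1. Sum: -1
Gen 12: crossing 3x2. Both 3&4? no. Sum: -1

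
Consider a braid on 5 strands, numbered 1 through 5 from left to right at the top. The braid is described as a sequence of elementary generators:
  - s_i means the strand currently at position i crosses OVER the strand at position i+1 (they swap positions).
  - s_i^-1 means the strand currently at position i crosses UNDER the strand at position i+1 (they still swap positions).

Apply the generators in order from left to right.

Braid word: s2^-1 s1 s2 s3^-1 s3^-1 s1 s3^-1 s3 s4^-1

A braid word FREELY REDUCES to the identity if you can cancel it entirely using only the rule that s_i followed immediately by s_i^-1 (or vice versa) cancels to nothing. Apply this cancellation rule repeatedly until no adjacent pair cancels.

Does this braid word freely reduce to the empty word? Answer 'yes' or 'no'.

Gen 1 (s2^-1): push. Stack: [s2^-1]
Gen 2 (s1): push. Stack: [s2^-1 s1]
Gen 3 (s2): push. Stack: [s2^-1 s1 s2]
Gen 4 (s3^-1): push. Stack: [s2^-1 s1 s2 s3^-1]
Gen 5 (s3^-1): push. Stack: [s2^-1 s1 s2 s3^-1 s3^-1]
Gen 6 (s1): push. Stack: [s2^-1 s1 s2 s3^-1 s3^-1 s1]
Gen 7 (s3^-1): push. Stack: [s2^-1 s1 s2 s3^-1 s3^-1 s1 s3^-1]
Gen 8 (s3): cancels prior s3^-1. Stack: [s2^-1 s1 s2 s3^-1 s3^-1 s1]
Gen 9 (s4^-1): push. Stack: [s2^-1 s1 s2 s3^-1 s3^-1 s1 s4^-1]
Reduced word: s2^-1 s1 s2 s3^-1 s3^-1 s1 s4^-1

Answer: no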